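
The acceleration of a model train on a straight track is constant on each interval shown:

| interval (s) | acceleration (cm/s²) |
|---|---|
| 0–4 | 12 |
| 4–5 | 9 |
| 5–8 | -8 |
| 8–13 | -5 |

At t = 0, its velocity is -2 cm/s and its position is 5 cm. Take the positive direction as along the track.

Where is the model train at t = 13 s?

365 cm

On each constant-a segment, Δv = aΔt and Δx = v₀Δt + ½aΔt²; chain segment to segment.
0–4 s: v starts -2 cm/s; Δx = -2·4 + ½·12·4² = 88 cm; v ends 46 cm/s.
4–5 s: v starts 46 cm/s; Δx = 46·1 + ½·9·1² = 50.5 cm; v ends 55 cm/s.
5–8 s: v starts 55 cm/s; Δx = 55·3 + ½·-8·3² = 129 cm; v ends 31 cm/s.
8–13 s: v starts 31 cm/s; Δx = 31·5 + ½·-5·5² = 92.5 cm; v ends 6 cm/s.
x(13) = 5 + Σ Δx = 365 cm.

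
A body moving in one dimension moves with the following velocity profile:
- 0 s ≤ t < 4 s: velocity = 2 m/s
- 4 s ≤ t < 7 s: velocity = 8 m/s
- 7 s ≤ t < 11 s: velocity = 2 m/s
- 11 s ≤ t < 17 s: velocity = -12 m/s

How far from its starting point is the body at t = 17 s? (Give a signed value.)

Displacement is the signed area under the v-t curve.
0–4 s: 2 × 4 = 8 m
4–7 s: 8 × 3 = 24 m
7–11 s: 2 × 4 = 8 m
11–17 s: -12 × 6 = -72 m
Net displacement = -32 m

-32 m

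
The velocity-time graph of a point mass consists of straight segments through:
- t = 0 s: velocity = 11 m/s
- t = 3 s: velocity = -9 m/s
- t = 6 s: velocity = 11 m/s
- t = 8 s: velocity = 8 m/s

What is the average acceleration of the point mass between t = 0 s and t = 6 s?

0 m/s²

Average acceleration = Δv/Δt = (11 − 11)/(6 − 0) = 0 m/s².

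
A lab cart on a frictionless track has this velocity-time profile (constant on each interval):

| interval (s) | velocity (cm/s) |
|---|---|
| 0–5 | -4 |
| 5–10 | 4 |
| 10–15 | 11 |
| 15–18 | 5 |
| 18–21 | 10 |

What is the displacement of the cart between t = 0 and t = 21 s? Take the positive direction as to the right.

100 cm

Displacement is the signed area under the v-t curve.
0–5 s: -4 × 5 = -20 cm
5–10 s: 4 × 5 = 20 cm
10–15 s: 11 × 5 = 55 cm
15–18 s: 5 × 3 = 15 cm
18–21 s: 10 × 3 = 30 cm
Net displacement = 100 cm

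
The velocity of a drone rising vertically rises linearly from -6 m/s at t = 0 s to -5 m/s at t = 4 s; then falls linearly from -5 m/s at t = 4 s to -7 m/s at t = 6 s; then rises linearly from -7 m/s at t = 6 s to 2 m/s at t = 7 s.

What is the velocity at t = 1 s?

-5.75 m/s

On 0–4 s the graph is linear from -6 to -5 m/s: v(1) = -6 + (-5 − -6)·(1 − 0)/(4 − 0) = -5.75 m/s.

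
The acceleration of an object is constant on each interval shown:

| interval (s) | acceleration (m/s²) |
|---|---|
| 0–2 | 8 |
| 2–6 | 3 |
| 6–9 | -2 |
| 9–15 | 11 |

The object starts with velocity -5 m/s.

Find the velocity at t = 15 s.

Δv equals the area under the a-t graph; then v = v₀ + Δv.
0–2 s: 8 × 2 = 16 m/s
2–6 s: 3 × 4 = 12 m/s
6–9 s: -2 × 3 = -6 m/s
9–15 s: 11 × 6 = 66 m/s
Δv = 88 m/s, so v(15) = -5 + (88) = 83 m/s.

83 m/s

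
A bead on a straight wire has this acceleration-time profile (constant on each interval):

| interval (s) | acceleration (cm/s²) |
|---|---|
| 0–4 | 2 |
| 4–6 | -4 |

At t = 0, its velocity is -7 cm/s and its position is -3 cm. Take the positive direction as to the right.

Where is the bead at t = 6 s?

-21 cm

On each constant-a segment, Δv = aΔt and Δx = v₀Δt + ½aΔt²; chain segment to segment.
0–4 s: v starts -7 cm/s; Δx = -7·4 + ½·2·4² = -12 cm; v ends 1 cm/s.
4–6 s: v starts 1 cm/s; Δx = 1·2 + ½·-4·2² = -6 cm; v ends -7 cm/s.
x(6) = -3 + Σ Δx = -21 cm.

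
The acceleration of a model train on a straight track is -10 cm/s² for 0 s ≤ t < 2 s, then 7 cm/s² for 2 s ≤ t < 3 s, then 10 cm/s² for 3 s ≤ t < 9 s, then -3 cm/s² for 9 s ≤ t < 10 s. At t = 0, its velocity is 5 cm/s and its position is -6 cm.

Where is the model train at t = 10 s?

On each constant-a segment, Δv = aΔt and Δx = v₀Δt + ½aΔt²; chain segment to segment.
0–2 s: v starts 5 cm/s; Δx = 5·2 + ½·-10·2² = -10 cm; v ends -15 cm/s.
2–3 s: v starts -15 cm/s; Δx = -15·1 + ½·7·1² = -11.5 cm; v ends -8 cm/s.
3–9 s: v starts -8 cm/s; Δx = -8·6 + ½·10·6² = 132 cm; v ends 52 cm/s.
9–10 s: v starts 52 cm/s; Δx = 52·1 + ½·-3·1² = 50.5 cm; v ends 49 cm/s.
x(10) = -6 + Σ Δx = 155 cm.

155 cm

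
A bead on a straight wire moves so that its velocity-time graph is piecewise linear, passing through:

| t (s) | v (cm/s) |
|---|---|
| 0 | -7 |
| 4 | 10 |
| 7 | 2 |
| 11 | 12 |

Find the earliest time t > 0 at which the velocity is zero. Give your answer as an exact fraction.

v changes sign on 0–4 s (from -7 to 10); the graph is linear there, so v = 0 at t = 0 + (7)·(4 − 0)/(10 − -7) = 28/17 s.

t = 28/17 s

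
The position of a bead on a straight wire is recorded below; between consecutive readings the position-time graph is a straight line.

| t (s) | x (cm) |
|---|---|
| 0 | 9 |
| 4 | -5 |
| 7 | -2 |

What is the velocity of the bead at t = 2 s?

Velocity is the slope of the x-t graph on 0–4 s: (-5 − 9)/(4 − 0) = -3.5 cm/s.

-3.5 cm/s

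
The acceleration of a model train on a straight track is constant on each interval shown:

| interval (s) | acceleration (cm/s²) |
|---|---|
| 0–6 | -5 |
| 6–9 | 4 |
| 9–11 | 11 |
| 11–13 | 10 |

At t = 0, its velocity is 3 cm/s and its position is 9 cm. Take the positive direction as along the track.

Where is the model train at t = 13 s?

On each constant-a segment, Δv = aΔt and Δx = v₀Δt + ½aΔt²; chain segment to segment.
0–6 s: v starts 3 cm/s; Δx = 3·6 + ½·-5·6² = -72 cm; v ends -27 cm/s.
6–9 s: v starts -27 cm/s; Δx = -27·3 + ½·4·3² = -63 cm; v ends -15 cm/s.
9–11 s: v starts -15 cm/s; Δx = -15·2 + ½·11·2² = -8 cm; v ends 7 cm/s.
11–13 s: v starts 7 cm/s; Δx = 7·2 + ½·10·2² = 34 cm; v ends 27 cm/s.
x(13) = 9 + Σ Δx = -100 cm.

-100 cm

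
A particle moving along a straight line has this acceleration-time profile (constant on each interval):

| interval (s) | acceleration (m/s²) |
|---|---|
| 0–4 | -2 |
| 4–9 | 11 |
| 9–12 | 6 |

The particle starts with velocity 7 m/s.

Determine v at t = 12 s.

72 m/s

Δv equals the area under the a-t graph; then v = v₀ + Δv.
0–4 s: -2 × 4 = -8 m/s
4–9 s: 11 × 5 = 55 m/s
9–12 s: 6 × 3 = 18 m/s
Δv = 65 m/s, so v(12) = 7 + (65) = 72 m/s.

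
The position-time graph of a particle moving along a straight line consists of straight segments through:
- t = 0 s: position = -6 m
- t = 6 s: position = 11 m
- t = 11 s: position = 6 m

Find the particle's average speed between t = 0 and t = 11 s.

Average speed = (total path length)/(elapsed time); on a piecewise-linear x-t graph the path length is Σ|Δx|.
0–6 s: |Δx| = |11 − -6| = 17 m
6–11 s: |Δx| = |6 − 11| = 5 m
Total path = 22 m; average speed = 22/11 = 2 m/s.

2 m/s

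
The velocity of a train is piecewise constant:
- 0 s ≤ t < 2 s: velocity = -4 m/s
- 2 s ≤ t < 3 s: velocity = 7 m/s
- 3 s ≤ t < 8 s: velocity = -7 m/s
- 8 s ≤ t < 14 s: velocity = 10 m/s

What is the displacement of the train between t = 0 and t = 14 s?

24 m

Net displacement equals the area under the velocity-time graph (areas below the axis count negative).
0–2 s: -4 × 2 = -8 m
2–3 s: 7 × 1 = 7 m
3–8 s: -7 × 5 = -35 m
8–14 s: 10 × 6 = 60 m
Net displacement = 24 m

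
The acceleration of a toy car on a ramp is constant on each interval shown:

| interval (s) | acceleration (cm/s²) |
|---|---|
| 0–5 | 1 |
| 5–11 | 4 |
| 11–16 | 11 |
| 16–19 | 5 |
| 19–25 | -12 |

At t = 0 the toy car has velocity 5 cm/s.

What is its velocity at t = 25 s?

Δv equals the area under the a-t graph; then v = v₀ + Δv.
0–5 s: 1 × 5 = 5 cm/s
5–11 s: 4 × 6 = 24 cm/s
11–16 s: 11 × 5 = 55 cm/s
16–19 s: 5 × 3 = 15 cm/s
19–25 s: -12 × 6 = -72 cm/s
Δv = 27 cm/s, so v(25) = 5 + (27) = 32 cm/s.

32 cm/s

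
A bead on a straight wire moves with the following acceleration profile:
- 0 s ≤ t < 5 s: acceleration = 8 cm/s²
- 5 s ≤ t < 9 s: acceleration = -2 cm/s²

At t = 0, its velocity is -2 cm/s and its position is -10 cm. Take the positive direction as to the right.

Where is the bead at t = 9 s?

216 cm

On each constant-a segment, Δv = aΔt and Δx = v₀Δt + ½aΔt²; chain segment to segment.
0–5 s: v starts -2 cm/s; Δx = -2·5 + ½·8·5² = 90 cm; v ends 38 cm/s.
5–9 s: v starts 38 cm/s; Δx = 38·4 + ½·-2·4² = 136 cm; v ends 30 cm/s.
x(9) = -10 + Σ Δx = 216 cm.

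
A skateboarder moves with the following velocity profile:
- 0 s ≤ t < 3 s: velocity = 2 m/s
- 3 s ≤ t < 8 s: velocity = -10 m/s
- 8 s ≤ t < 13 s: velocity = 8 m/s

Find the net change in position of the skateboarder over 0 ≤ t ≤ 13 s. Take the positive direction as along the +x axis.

Displacement is the signed area under the v-t curve.
0–3 s: 2 × 3 = 6 m
3–8 s: -10 × 5 = -50 m
8–13 s: 8 × 5 = 40 m
Net displacement = -4 m

-4 m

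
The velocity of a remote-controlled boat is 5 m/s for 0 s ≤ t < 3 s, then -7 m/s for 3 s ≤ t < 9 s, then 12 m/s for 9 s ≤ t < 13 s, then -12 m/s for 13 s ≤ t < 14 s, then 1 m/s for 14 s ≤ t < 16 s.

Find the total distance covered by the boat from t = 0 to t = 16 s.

Distance (not displacement) is the total path length: add the absolute areas under v-t.
0–3 s: |5| × 3 = 15 m
3–9 s: |-7| × 6 = 42 m
9–13 s: |12| × 4 = 48 m
13–14 s: |-12| × 1 = 12 m
14–16 s: |1| × 2 = 2 m
Total distance = 119 m

119 m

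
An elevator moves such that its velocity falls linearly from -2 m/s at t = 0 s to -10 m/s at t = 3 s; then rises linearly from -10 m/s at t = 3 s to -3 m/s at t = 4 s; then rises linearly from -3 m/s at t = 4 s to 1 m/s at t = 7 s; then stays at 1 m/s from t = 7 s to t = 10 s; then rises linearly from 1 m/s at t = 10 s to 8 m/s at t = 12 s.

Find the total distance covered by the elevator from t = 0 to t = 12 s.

40.25 m

Distance (not displacement) is the total path length: add the absolute areas under v-t.
0–3 s: |½(-2 + -10)(3)| = 18 m
3–4 s: |½(-10 + -3)(1)| = 6.5 m
4–7 s: v = 0 at t = 6.25 s; triangle areas 3.375 + 0.375 = 3.75 m
7–10 s: |1| × 3 = 3 m
10–12 s: |½(1 + 8)(2)| = 9 m
Total distance = 40.25 m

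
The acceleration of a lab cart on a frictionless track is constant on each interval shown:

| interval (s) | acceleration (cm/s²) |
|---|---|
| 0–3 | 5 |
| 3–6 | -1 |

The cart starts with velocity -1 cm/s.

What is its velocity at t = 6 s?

Δv equals the area under the a-t graph; then v = v₀ + Δv.
0–3 s: 5 × 3 = 15 cm/s
3–6 s: -1 × 3 = -3 cm/s
Δv = 12 cm/s, so v(6) = -1 + (12) = 11 cm/s.

11 cm/s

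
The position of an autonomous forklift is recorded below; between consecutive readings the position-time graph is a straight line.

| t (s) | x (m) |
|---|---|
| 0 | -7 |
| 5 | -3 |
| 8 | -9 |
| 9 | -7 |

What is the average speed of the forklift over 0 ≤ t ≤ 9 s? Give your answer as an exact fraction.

4/3 m/s

Average speed = (total path length)/(elapsed time); on a piecewise-linear x-t graph the path length is Σ|Δx|.
0–5 s: |Δx| = |-3 − -7| = 4 m
5–8 s: |Δx| = |-9 − -3| = 6 m
8–9 s: |Δx| = |-7 − -9| = 2 m
Total path = 12 m; average speed = 12/9 = 4/3 m/s.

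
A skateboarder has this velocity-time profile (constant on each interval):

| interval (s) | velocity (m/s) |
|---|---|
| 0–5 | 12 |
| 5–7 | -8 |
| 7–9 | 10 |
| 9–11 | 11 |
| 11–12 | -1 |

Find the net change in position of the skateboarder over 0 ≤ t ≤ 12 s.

Displacement is the signed area under the v-t curve.
0–5 s: 12 × 5 = 60 m
5–7 s: -8 × 2 = -16 m
7–9 s: 10 × 2 = 20 m
9–11 s: 11 × 2 = 22 m
11–12 s: -1 × 1 = -1 m
Net displacement = 85 m

85 m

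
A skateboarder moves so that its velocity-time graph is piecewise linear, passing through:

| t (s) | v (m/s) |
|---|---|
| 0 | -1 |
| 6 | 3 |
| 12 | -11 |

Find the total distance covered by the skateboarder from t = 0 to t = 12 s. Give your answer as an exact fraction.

495/14 m

Total distance travelled is ∫|v| dt — sum the magnitudes of each area piece.
0–6 s: v = 0 at t = 1.5 s; triangle areas 0.75 + 6.75 = 7.5 m
6–12 s: v = 0 at t = 51/7 s; triangle areas 27/14 + 363/14 = 195/7 m
Total distance = 495/14 m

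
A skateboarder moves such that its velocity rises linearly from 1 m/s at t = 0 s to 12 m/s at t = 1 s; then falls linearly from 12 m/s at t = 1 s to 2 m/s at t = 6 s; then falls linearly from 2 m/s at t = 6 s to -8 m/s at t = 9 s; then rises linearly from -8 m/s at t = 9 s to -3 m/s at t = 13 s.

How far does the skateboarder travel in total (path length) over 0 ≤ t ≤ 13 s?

73.7 m

Distance (not displacement) is the total path length: add the absolute areas under v-t.
0–1 s: |½(1 + 12)(1)| = 6.5 m
1–6 s: |½(12 + 2)(5)| = 35 m
6–9 s: v = 0 at t = 6.6 s; triangle areas 0.6 + 9.6 = 10.2 m
9–13 s: |½(-8 + -3)(4)| = 22 m
Total distance = 73.7 m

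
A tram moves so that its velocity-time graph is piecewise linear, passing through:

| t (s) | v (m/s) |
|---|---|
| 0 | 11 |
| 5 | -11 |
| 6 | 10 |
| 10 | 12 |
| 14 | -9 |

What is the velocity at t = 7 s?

10.5 m/s

On 6–10 s the graph is linear from 10 to 12 m/s: v(7) = 10 + (12 − 10)·(7 − 6)/(10 − 6) = 10.5 m/s.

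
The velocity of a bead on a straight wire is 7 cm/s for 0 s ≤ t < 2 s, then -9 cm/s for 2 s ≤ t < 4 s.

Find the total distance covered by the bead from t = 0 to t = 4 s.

Total distance travelled is ∫|v| dt — sum the magnitudes of each area piece.
0–2 s: |7| × 2 = 14 cm
2–4 s: |-9| × 2 = 18 cm
Total distance = 32 cm

32 cm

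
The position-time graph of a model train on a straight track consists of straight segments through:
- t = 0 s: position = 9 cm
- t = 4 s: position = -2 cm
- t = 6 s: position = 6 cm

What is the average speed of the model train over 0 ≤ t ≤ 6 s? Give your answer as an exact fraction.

Average speed = (total path length)/(elapsed time); on a piecewise-linear x-t graph the path length is Σ|Δx|.
0–4 s: |Δx| = |-2 − 9| = 11 cm
4–6 s: |Δx| = |6 − -2| = 8 cm
Total path = 19 cm; average speed = 19/6 = 19/6 cm/s.

19/6 cm/s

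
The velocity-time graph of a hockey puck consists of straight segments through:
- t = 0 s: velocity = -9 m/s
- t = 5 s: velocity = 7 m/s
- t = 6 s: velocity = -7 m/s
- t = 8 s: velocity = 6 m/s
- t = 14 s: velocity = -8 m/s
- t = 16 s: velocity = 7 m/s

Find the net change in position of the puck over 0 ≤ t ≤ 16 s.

Net displacement equals the area under the velocity-time graph (areas below the axis count negative).
0–5 s: ½(-9 + 7)(5) = -5 m
5–6 s: ½(7 + -7)(1) = 0 m
6–8 s: ½(-7 + 6)(2) = -1 m
8–14 s: ½(6 + -8)(6) = -6 m
14–16 s: ½(-8 + 7)(2) = -1 m
Net displacement = -13 m

-13 m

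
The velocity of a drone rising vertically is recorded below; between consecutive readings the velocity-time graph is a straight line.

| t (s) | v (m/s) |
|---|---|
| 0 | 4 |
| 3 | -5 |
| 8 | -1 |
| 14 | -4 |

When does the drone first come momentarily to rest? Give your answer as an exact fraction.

t = 4/3 s

v changes sign on 0–3 s (from 4 to -5); the graph is linear there, so v = 0 at t = 0 + (-4)·(3 − 0)/(-5 − 4) = 4/3 s.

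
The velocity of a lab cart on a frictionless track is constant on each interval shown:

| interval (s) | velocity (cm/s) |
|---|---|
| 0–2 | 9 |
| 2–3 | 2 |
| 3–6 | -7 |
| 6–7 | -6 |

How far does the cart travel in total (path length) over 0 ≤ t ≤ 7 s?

Distance (not displacement) is the total path length: add the absolute areas under v-t.
0–2 s: |9| × 2 = 18 cm
2–3 s: |2| × 1 = 2 cm
3–6 s: |-7| × 3 = 21 cm
6–7 s: |-6| × 1 = 6 cm
Total distance = 47 cm

47 cm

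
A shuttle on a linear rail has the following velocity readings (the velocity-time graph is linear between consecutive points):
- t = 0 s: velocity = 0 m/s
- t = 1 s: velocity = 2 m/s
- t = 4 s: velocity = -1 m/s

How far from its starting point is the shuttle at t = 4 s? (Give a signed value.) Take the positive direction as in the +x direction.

Net displacement equals the area under the velocity-time graph (areas below the axis count negative).
0–1 s: ½(0 + 2)(1) = 1 m
1–4 s: ½(2 + -1)(3) = 1.5 m
Net displacement = 2.5 m

2.5 m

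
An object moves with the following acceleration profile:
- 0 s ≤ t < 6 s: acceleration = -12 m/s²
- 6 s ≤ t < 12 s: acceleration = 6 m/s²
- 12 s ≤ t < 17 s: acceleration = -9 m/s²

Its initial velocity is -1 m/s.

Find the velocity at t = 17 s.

-82 m/s

Δv equals the area under the a-t graph; then v = v₀ + Δv.
0–6 s: -12 × 6 = -72 m/s
6–12 s: 6 × 6 = 36 m/s
12–17 s: -9 × 5 = -45 m/s
Δv = -81 m/s, so v(17) = -1 + (-81) = -82 m/s.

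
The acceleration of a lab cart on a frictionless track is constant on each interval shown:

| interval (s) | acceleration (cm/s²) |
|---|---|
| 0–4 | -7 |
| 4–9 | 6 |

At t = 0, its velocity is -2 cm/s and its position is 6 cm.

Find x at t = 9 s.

On each constant-a segment, Δv = aΔt and Δx = v₀Δt + ½aΔt²; chain segment to segment.
0–4 s: v starts -2 cm/s; Δx = -2·4 + ½·-7·4² = -64 cm; v ends -30 cm/s.
4–9 s: v starts -30 cm/s; Δx = -30·5 + ½·6·5² = -75 cm; v ends 0 cm/s.
x(9) = 6 + Σ Δx = -133 cm.

-133 cm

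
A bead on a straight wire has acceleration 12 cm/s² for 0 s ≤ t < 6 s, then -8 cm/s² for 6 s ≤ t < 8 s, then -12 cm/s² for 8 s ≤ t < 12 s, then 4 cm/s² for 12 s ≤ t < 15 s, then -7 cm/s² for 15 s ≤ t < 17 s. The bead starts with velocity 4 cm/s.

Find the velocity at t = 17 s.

10 cm/s

Δv equals the area under the a-t graph; then v = v₀ + Δv.
0–6 s: 12 × 6 = 72 cm/s
6–8 s: -8 × 2 = -16 cm/s
8–12 s: -12 × 4 = -48 cm/s
12–15 s: 4 × 3 = 12 cm/s
15–17 s: -7 × 2 = -14 cm/s
Δv = 6 cm/s, so v(17) = 4 + (6) = 10 cm/s.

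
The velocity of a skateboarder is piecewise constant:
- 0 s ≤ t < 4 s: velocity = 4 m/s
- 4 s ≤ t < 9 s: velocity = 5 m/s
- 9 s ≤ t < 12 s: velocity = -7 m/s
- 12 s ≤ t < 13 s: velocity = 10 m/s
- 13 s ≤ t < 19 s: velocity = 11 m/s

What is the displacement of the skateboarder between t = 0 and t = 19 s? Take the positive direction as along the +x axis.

96 m

Displacement is the signed area under the v-t curve.
0–4 s: 4 × 4 = 16 m
4–9 s: 5 × 5 = 25 m
9–12 s: -7 × 3 = -21 m
12–13 s: 10 × 1 = 10 m
13–19 s: 11 × 6 = 66 m
Net displacement = 96 m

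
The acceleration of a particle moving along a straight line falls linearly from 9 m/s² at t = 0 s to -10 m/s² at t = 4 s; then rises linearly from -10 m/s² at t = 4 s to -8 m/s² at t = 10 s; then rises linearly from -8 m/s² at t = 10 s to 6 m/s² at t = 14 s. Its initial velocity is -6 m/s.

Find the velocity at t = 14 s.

Δv equals the area under the a-t graph; then v = v₀ + Δv.
0–4 s: ½(9 + -10)(4) = -2 m/s
4–10 s: ½(-10 + -8)(6) = -54 m/s
10–14 s: ½(-8 + 6)(4) = -4 m/s
Δv = -60 m/s, so v(14) = -6 + (-60) = -66 m/s.

-66 m/s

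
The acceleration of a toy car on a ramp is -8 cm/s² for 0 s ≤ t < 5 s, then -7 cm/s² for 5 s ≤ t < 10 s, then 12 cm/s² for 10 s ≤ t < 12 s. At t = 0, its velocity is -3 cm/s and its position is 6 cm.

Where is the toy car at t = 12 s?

-543.5 cm

On each constant-a segment, Δv = aΔt and Δx = v₀Δt + ½aΔt²; chain segment to segment.
0–5 s: v starts -3 cm/s; Δx = -3·5 + ½·-8·5² = -115 cm; v ends -43 cm/s.
5–10 s: v starts -43 cm/s; Δx = -43·5 + ½·-7·5² = -302.5 cm; v ends -78 cm/s.
10–12 s: v starts -78 cm/s; Δx = -78·2 + ½·12·2² = -132 cm; v ends -54 cm/s.
x(12) = 6 + Σ Δx = -543.5 cm.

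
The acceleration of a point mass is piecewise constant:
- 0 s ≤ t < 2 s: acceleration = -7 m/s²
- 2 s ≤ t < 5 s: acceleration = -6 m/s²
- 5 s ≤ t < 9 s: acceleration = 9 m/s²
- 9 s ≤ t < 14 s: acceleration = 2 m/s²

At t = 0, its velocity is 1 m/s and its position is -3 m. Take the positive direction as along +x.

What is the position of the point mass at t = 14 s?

On each constant-a segment, Δv = aΔt and Δx = v₀Δt + ½aΔt²; chain segment to segment.
0–2 s: v starts 1 m/s; Δx = 1·2 + ½·-7·2² = -12 m; v ends -13 m/s.
2–5 s: v starts -13 m/s; Δx = -13·3 + ½·-6·3² = -66 m; v ends -31 m/s.
5–9 s: v starts -31 m/s; Δx = -31·4 + ½·9·4² = -52 m; v ends 5 m/s.
9–14 s: v starts 5 m/s; Δx = 5·5 + ½·2·5² = 50 m; v ends 15 m/s.
x(14) = -3 + Σ Δx = -83 m.

-83 m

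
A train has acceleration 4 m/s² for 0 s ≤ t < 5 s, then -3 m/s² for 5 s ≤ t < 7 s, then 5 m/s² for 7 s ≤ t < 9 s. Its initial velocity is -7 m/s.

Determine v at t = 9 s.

Δv equals the area under the a-t graph; then v = v₀ + Δv.
0–5 s: 4 × 5 = 20 m/s
5–7 s: -3 × 2 = -6 m/s
7–9 s: 5 × 2 = 10 m/s
Δv = 24 m/s, so v(9) = -7 + (24) = 17 m/s.

17 m/s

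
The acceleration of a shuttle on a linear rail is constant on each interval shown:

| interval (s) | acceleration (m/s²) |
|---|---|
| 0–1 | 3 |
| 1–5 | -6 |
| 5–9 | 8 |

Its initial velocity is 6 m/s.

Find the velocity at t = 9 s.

Δv equals the area under the a-t graph; then v = v₀ + Δv.
0–1 s: 3 × 1 = 3 m/s
1–5 s: -6 × 4 = -24 m/s
5–9 s: 8 × 4 = 32 m/s
Δv = 11 m/s, so v(9) = 6 + (11) = 17 m/s.

17 m/s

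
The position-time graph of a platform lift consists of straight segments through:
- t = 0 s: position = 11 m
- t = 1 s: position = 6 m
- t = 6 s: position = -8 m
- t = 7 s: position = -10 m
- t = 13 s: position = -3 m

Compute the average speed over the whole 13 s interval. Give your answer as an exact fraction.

Average speed = (total path length)/(elapsed time); on a piecewise-linear x-t graph the path length is Σ|Δx|.
0–1 s: |Δx| = |6 − 11| = 5 m
1–6 s: |Δx| = |-8 − 6| = 14 m
6–7 s: |Δx| = |-10 − -8| = 2 m
7–13 s: |Δx| = |-3 − -10| = 7 m
Total path = 28 m; average speed = 28/13 = 28/13 m/s.

28/13 m/s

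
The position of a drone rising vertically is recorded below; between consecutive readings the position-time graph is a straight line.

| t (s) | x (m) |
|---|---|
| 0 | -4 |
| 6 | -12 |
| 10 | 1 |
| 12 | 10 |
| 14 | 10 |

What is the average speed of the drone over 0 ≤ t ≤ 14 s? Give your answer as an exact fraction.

Average speed = (total path length)/(elapsed time); on a piecewise-linear x-t graph the path length is Σ|Δx|.
0–6 s: |Δx| = |-12 − -4| = 8 m
6–10 s: |Δx| = |1 − -12| = 13 m
10–12 s: |Δx| = |10 − 1| = 9 m
12–14 s: |Δx| = |10 − 10| = 0 m
Total path = 30 m; average speed = 30/14 = 15/7 m/s.

15/7 m/s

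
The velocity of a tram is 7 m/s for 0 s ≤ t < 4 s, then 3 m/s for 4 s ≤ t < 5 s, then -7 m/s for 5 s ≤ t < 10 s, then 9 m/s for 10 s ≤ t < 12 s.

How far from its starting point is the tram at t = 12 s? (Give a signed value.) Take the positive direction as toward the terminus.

Displacement is the signed area under the v-t curve.
0–4 s: 7 × 4 = 28 m
4–5 s: 3 × 1 = 3 m
5–10 s: -7 × 5 = -35 m
10–12 s: 9 × 2 = 18 m
Net displacement = 14 m

14 m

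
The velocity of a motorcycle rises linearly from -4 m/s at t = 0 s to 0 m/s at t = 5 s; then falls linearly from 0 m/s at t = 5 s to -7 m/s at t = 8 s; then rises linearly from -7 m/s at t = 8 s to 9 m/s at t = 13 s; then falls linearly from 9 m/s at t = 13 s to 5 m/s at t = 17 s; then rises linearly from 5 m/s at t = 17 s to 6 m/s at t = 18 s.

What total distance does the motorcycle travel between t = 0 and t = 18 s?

Total distance travelled is ∫|v| dt — sum the magnitudes of each area piece.
0–5 s: |½(-4 + 0)(5)| = 10 m
5–8 s: |½(0 + -7)(3)| = 10.5 m
8–13 s: v = 0 at t = 10.1875 s; triangle areas 7.65625 + 12.65625 = 20.3125 m
13–17 s: |½(9 + 5)(4)| = 28 m
17–18 s: |½(5 + 6)(1)| = 5.5 m
Total distance = 74.3125 m

74.3125 m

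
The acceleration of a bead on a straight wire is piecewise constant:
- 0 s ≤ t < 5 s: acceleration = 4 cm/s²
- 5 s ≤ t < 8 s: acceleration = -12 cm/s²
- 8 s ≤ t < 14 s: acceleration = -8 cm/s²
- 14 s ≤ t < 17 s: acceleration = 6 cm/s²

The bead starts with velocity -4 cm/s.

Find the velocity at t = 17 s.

-50 cm/s

Δv equals the area under the a-t graph; then v = v₀ + Δv.
0–5 s: 4 × 5 = 20 cm/s
5–8 s: -12 × 3 = -36 cm/s
8–14 s: -8 × 6 = -48 cm/s
14–17 s: 6 × 3 = 18 cm/s
Δv = -46 cm/s, so v(17) = -4 + (-46) = -50 cm/s.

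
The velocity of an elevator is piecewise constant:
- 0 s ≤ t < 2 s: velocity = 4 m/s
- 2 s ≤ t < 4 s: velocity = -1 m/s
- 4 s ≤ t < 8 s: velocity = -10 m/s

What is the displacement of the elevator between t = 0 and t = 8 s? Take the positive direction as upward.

-34 m

Net displacement equals the area under the velocity-time graph (areas below the axis count negative).
0–2 s: 4 × 2 = 8 m
2–4 s: -1 × 2 = -2 m
4–8 s: -10 × 4 = -40 m
Net displacement = -34 m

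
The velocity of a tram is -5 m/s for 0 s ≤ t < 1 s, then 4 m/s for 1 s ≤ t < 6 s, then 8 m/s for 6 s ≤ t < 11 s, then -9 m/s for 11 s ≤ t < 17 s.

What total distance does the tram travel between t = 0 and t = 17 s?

Distance (not displacement) is the total path length: add the absolute areas under v-t.
0–1 s: |-5| × 1 = 5 m
1–6 s: |4| × 5 = 20 m
6–11 s: |8| × 5 = 40 m
11–17 s: |-9| × 6 = 54 m
Total distance = 119 m

119 m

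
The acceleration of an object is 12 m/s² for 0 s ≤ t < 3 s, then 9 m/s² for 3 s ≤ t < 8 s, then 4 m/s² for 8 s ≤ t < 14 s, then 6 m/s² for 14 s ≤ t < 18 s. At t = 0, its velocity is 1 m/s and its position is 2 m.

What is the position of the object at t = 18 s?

1392.5 m

On each constant-a segment, Δv = aΔt and Δx = v₀Δt + ½aΔt²; chain segment to segment.
0–3 s: v starts 1 m/s; Δx = 1·3 + ½·12·3² = 57 m; v ends 37 m/s.
3–8 s: v starts 37 m/s; Δx = 37·5 + ½·9·5² = 297.5 m; v ends 82 m/s.
8–14 s: v starts 82 m/s; Δx = 82·6 + ½·4·6² = 564 m; v ends 106 m/s.
14–18 s: v starts 106 m/s; Δx = 106·4 + ½·6·4² = 472 m; v ends 130 m/s.
x(18) = 2 + Σ Δx = 1392.5 m.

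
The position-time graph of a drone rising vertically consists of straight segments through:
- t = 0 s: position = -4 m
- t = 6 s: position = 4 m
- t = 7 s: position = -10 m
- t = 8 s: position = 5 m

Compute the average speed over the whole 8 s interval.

4.625 m/s

Average speed = (total path length)/(elapsed time); on a piecewise-linear x-t graph the path length is Σ|Δx|.
0–6 s: |Δx| = |4 − -4| = 8 m
6–7 s: |Δx| = |-10 − 4| = 14 m
7–8 s: |Δx| = |5 − -10| = 15 m
Total path = 37 m; average speed = 37/8 = 4.625 m/s.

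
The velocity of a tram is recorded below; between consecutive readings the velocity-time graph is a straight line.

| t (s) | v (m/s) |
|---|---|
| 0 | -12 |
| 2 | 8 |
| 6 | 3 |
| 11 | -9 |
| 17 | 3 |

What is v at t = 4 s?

On 2–6 s the graph is linear from 8 to 3 m/s: v(4) = 8 + (3 − 8)·(4 − 2)/(6 − 2) = 5.5 m/s.

5.5 m/s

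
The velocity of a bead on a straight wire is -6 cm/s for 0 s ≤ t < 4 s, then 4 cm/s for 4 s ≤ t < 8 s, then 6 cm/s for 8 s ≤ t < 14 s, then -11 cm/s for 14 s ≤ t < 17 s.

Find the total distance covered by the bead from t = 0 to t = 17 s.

109 cm

Total distance travelled is ∫|v| dt — sum the magnitudes of each area piece.
0–4 s: |-6| × 4 = 24 cm
4–8 s: |4| × 4 = 16 cm
8–14 s: |6| × 6 = 36 cm
14–17 s: |-11| × 3 = 33 cm
Total distance = 109 cm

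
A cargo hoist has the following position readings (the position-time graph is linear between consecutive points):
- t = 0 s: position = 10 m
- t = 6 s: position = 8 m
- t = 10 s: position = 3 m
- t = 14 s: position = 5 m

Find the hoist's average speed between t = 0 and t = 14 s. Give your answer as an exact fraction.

Average speed = (total path length)/(elapsed time); on a piecewise-linear x-t graph the path length is Σ|Δx|.
0–6 s: |Δx| = |8 − 10| = 2 m
6–10 s: |Δx| = |3 − 8| = 5 m
10–14 s: |Δx| = |5 − 3| = 2 m
Total path = 9 m; average speed = 9/14 = 9/14 m/s.

9/14 m/s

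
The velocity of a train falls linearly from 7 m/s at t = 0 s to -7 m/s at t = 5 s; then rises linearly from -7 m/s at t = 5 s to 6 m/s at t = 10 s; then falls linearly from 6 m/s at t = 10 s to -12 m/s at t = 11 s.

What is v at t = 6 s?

-4.4 m/s

On 5–10 s the graph is linear from -7 to 6 m/s: v(6) = -7 + (6 − -7)·(6 − 5)/(10 − 5) = -4.4 m/s.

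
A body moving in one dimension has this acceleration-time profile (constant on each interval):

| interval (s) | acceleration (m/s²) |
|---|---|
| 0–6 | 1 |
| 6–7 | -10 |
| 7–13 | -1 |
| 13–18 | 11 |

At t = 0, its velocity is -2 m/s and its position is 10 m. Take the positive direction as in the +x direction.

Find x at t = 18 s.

38.5 m

On each constant-a segment, Δv = aΔt and Δx = v₀Δt + ½aΔt²; chain segment to segment.
0–6 s: v starts -2 m/s; Δx = -2·6 + ½·1·6² = 6 m; v ends 4 m/s.
6–7 s: v starts 4 m/s; Δx = 4·1 + ½·-10·1² = -1 m; v ends -6 m/s.
7–13 s: v starts -6 m/s; Δx = -6·6 + ½·-1·6² = -54 m; v ends -12 m/s.
13–18 s: v starts -12 m/s; Δx = -12·5 + ½·11·5² = 77.5 m; v ends 43 m/s.
x(18) = 10 + Σ Δx = 38.5 m.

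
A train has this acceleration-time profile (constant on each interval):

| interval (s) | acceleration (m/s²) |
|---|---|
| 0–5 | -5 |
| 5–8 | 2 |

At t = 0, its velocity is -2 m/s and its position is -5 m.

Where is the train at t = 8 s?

-149.5 m

On each constant-a segment, Δv = aΔt and Δx = v₀Δt + ½aΔt²; chain segment to segment.
0–5 s: v starts -2 m/s; Δx = -2·5 + ½·-5·5² = -72.5 m; v ends -27 m/s.
5–8 s: v starts -27 m/s; Δx = -27·3 + ½·2·3² = -72 m; v ends -21 m/s.
x(8) = -5 + Σ Δx = -149.5 m.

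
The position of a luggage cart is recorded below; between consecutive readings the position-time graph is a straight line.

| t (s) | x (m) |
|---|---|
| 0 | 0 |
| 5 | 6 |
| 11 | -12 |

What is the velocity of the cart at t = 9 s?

-3 m/s

Velocity is the slope of the x-t graph on 5–11 s: (-12 − 6)/(11 − 5) = -3 m/s.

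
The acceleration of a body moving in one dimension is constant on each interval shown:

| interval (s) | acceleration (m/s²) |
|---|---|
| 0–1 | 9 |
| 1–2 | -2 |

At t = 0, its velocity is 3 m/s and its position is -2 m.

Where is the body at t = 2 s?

16.5 m

On each constant-a segment, Δv = aΔt and Δx = v₀Δt + ½aΔt²; chain segment to segment.
0–1 s: v starts 3 m/s; Δx = 3·1 + ½·9·1² = 7.5 m; v ends 12 m/s.
1–2 s: v starts 12 m/s; Δx = 12·1 + ½·-2·1² = 11 m; v ends 10 m/s.
x(2) = -2 + Σ Δx = 16.5 m.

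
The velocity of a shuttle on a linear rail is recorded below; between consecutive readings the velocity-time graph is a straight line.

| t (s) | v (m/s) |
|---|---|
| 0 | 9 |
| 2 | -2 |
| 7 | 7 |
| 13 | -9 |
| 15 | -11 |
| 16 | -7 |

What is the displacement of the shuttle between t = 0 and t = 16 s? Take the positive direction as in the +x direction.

-15.5 m

Displacement is the signed area under the v-t curve.
0–2 s: ½(9 + -2)(2) = 7 m
2–7 s: ½(-2 + 7)(5) = 12.5 m
7–13 s: ½(7 + -9)(6) = -6 m
13–15 s: ½(-9 + -11)(2) = -20 m
15–16 s: ½(-11 + -7)(1) = -9 m
Net displacement = -15.5 m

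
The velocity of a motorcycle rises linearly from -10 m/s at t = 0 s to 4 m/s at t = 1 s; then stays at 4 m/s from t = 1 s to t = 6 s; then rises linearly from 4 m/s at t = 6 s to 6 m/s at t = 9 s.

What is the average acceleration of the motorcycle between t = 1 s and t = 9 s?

0.25 m/s²

Average acceleration = Δv/Δt = (6 − 4)/(9 − 1) = 0.25 m/s².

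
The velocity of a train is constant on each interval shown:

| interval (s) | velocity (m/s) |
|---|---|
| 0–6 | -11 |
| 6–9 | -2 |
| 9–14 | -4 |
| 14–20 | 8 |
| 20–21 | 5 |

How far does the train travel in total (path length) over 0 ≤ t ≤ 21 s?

Distance (not displacement) is the total path length: add the absolute areas under v-t.
0–6 s: |-11| × 6 = 66 m
6–9 s: |-2| × 3 = 6 m
9–14 s: |-4| × 5 = 20 m
14–20 s: |8| × 6 = 48 m
20–21 s: |5| × 1 = 5 m
Total distance = 145 m

145 m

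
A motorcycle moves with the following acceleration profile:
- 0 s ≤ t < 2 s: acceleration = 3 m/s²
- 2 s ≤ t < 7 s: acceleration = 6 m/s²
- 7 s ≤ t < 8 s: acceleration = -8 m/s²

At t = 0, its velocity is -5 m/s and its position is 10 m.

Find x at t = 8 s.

On each constant-a segment, Δv = aΔt and Δx = v₀Δt + ½aΔt²; chain segment to segment.
0–2 s: v starts -5 m/s; Δx = -5·2 + ½·3·2² = -4 m; v ends 1 m/s.
2–7 s: v starts 1 m/s; Δx = 1·5 + ½·6·5² = 80 m; v ends 31 m/s.
7–8 s: v starts 31 m/s; Δx = 31·1 + ½·-8·1² = 27 m; v ends 23 m/s.
x(8) = 10 + Σ Δx = 113 m.

113 m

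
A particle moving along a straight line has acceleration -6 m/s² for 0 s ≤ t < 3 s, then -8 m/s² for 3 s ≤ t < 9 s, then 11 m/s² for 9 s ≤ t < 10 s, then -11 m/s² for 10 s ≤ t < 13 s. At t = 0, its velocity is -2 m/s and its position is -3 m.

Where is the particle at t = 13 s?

-583 m

On each constant-a segment, Δv = aΔt and Δx = v₀Δt + ½aΔt²; chain segment to segment.
0–3 s: v starts -2 m/s; Δx = -2·3 + ½·-6·3² = -33 m; v ends -20 m/s.
3–9 s: v starts -20 m/s; Δx = -20·6 + ½·-8·6² = -264 m; v ends -68 m/s.
9–10 s: v starts -68 m/s; Δx = -68·1 + ½·11·1² = -62.5 m; v ends -57 m/s.
10–13 s: v starts -57 m/s; Δx = -57·3 + ½·-11·3² = -220.5 m; v ends -90 m/s.
x(13) = -3 + Σ Δx = -583 m.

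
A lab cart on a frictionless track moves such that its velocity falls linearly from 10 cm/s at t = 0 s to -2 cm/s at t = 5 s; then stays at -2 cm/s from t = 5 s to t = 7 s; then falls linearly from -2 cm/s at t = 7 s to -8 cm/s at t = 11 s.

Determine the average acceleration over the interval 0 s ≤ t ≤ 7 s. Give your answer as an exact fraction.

Average acceleration = Δv/Δt = (-2 − 10)/(7 − 0) = -12/7 cm/s².

-12/7 cm/s²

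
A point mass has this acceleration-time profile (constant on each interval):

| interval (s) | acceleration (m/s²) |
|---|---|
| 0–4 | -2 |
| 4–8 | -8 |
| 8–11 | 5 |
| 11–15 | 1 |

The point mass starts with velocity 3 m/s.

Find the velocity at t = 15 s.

Δv equals the area under the a-t graph; then v = v₀ + Δv.
0–4 s: -2 × 4 = -8 m/s
4–8 s: -8 × 4 = -32 m/s
8–11 s: 5 × 3 = 15 m/s
11–15 s: 1 × 4 = 4 m/s
Δv = -21 m/s, so v(15) = 3 + (-21) = -18 m/s.

-18 m/s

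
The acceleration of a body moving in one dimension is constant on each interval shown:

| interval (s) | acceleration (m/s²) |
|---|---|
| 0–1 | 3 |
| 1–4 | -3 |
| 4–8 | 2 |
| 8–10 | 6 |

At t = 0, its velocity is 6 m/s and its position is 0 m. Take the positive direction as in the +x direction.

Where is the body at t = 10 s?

On each constant-a segment, Δv = aΔt and Δx = v₀Δt + ½aΔt²; chain segment to segment.
0–1 s: v starts 6 m/s; Δx = 6·1 + ½·3·1² = 7.5 m; v ends 9 m/s.
1–4 s: v starts 9 m/s; Δx = 9·3 + ½·-3·3² = 13.5 m; v ends 0 m/s.
4–8 s: v starts 0 m/s; Δx = 0·4 + ½·2·4² = 16 m; v ends 8 m/s.
8–10 s: v starts 8 m/s; Δx = 8·2 + ½·6·2² = 28 m; v ends 20 m/s.
x(10) = 0 + Σ Δx = 65 m.

65 m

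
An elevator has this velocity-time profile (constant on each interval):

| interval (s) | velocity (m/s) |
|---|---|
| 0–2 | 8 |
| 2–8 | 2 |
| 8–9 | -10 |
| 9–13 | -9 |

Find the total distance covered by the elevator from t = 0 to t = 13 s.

Distance (not displacement) is the total path length: add the absolute areas under v-t.
0–2 s: |8| × 2 = 16 m
2–8 s: |2| × 6 = 12 m
8–9 s: |-10| × 1 = 10 m
9–13 s: |-9| × 4 = 36 m
Total distance = 74 m

74 m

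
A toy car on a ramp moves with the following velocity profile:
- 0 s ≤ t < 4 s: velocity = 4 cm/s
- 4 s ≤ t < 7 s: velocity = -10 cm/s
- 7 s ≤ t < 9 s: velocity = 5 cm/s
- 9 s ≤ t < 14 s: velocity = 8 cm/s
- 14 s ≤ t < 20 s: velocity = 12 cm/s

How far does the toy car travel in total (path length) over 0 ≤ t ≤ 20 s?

Distance (not displacement) is the total path length: add the absolute areas under v-t.
0–4 s: |4| × 4 = 16 cm
4–7 s: |-10| × 3 = 30 cm
7–9 s: |5| × 2 = 10 cm
9–14 s: |8| × 5 = 40 cm
14–20 s: |12| × 6 = 72 cm
Total distance = 168 cm

168 cm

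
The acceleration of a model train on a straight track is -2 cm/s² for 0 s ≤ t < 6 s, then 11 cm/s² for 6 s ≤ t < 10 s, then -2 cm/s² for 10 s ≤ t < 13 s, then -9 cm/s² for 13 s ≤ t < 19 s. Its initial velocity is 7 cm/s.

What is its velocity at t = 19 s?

-21 cm/s

Δv equals the area under the a-t graph; then v = v₀ + Δv.
0–6 s: -2 × 6 = -12 cm/s
6–10 s: 11 × 4 = 44 cm/s
10–13 s: -2 × 3 = -6 cm/s
13–19 s: -9 × 6 = -54 cm/s
Δv = -28 cm/s, so v(19) = 7 + (-28) = -21 cm/s.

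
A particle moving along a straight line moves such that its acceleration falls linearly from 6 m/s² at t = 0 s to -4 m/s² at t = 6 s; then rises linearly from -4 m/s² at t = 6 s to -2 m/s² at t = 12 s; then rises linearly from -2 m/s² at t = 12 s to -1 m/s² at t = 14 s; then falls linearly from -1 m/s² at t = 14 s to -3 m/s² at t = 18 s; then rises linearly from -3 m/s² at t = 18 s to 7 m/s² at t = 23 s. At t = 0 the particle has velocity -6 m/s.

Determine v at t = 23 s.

-19 m/s

Δv equals the area under the a-t graph; then v = v₀ + Δv.
0–6 s: ½(6 + -4)(6) = 6 m/s
6–12 s: ½(-4 + -2)(6) = -18 m/s
12–14 s: ½(-2 + -1)(2) = -3 m/s
14–18 s: ½(-1 + -3)(4) = -8 m/s
18–23 s: ½(-3 + 7)(5) = 10 m/s
Δv = -13 m/s, so v(23) = -6 + (-13) = -19 m/s.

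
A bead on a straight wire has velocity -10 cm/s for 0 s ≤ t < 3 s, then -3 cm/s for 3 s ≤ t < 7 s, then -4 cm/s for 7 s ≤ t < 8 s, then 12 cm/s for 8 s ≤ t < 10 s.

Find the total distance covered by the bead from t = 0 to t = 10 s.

70 cm

Distance (not displacement) is the total path length: add the absolute areas under v-t.
0–3 s: |-10| × 3 = 30 cm
3–7 s: |-3| × 4 = 12 cm
7–8 s: |-4| × 1 = 4 cm
8–10 s: |12| × 2 = 24 cm
Total distance = 70 cm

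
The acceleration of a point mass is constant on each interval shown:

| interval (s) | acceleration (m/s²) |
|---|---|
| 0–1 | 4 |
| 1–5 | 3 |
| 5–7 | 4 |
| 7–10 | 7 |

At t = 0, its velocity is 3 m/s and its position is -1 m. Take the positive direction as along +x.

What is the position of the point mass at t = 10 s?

214.5 m

On each constant-a segment, Δv = aΔt and Δx = v₀Δt + ½aΔt²; chain segment to segment.
0–1 s: v starts 3 m/s; Δx = 3·1 + ½·4·1² = 5 m; v ends 7 m/s.
1–5 s: v starts 7 m/s; Δx = 7·4 + ½·3·4² = 52 m; v ends 19 m/s.
5–7 s: v starts 19 m/s; Δx = 19·2 + ½·4·2² = 46 m; v ends 27 m/s.
7–10 s: v starts 27 m/s; Δx = 27·3 + ½·7·3² = 112.5 m; v ends 48 m/s.
x(10) = -1 + Σ Δx = 214.5 m.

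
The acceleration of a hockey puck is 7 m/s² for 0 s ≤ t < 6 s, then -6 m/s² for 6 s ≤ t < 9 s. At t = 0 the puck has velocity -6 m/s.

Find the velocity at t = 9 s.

18 m/s

Δv equals the area under the a-t graph; then v = v₀ + Δv.
0–6 s: 7 × 6 = 42 m/s
6–9 s: -6 × 3 = -18 m/s
Δv = 24 m/s, so v(9) = -6 + (24) = 18 m/s.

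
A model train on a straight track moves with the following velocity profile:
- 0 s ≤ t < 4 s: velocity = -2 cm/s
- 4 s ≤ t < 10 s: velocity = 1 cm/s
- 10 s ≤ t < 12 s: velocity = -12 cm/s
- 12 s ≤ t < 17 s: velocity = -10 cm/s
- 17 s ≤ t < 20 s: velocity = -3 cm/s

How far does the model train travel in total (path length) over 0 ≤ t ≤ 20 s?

Total distance travelled is ∫|v| dt — sum the magnitudes of each area piece.
0–4 s: |-2| × 4 = 8 cm
4–10 s: |1| × 6 = 6 cm
10–12 s: |-12| × 2 = 24 cm
12–17 s: |-10| × 5 = 50 cm
17–20 s: |-3| × 3 = 9 cm
Total distance = 97 cm

97 cm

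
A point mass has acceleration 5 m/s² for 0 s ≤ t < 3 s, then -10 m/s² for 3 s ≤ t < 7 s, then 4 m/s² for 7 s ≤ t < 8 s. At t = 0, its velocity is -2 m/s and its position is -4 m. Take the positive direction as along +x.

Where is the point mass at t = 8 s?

On each constant-a segment, Δv = aΔt and Δx = v₀Δt + ½aΔt²; chain segment to segment.
0–3 s: v starts -2 m/s; Δx = -2·3 + ½·5·3² = 16.5 m; v ends 13 m/s.
3–7 s: v starts 13 m/s; Δx = 13·4 + ½·-10·4² = -28 m; v ends -27 m/s.
7–8 s: v starts -27 m/s; Δx = -27·1 + ½·4·1² = -25 m; v ends -23 m/s.
x(8) = -4 + Σ Δx = -40.5 m.

-40.5 m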